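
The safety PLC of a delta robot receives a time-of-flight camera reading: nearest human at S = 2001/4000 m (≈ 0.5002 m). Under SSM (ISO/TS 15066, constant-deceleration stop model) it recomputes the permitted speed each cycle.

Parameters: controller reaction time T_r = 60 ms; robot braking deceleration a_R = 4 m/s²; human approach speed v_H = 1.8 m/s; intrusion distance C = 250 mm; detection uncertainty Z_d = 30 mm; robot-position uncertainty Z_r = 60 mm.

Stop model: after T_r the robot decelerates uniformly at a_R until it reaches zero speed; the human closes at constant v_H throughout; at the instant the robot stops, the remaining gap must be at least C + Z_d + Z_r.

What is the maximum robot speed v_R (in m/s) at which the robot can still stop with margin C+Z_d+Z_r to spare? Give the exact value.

at the boundary: (1/8)·v² + (51/100)·v + (-209/4000) = 0
  disc = (51/100)² − 4·(1/8)·(-209/4000) = 11449/40000 ; √disc = 107/200
  v_R = (−(51/100) + 107/200) / (2·(1/8)) = 1/10 m/s
check:
stop time T_s = (1/10)/4 = 0.0250 s
reaction-phase robot travel = 0.1000·0.0600 = 0.0060 m
braking distance = 0.1000²/(2·4.0000) = 0.0013 m
human over T_r+T_s: 1.8000·(0.0600+0.0250) = 0.1530 m
C+Z_d+Z_r = 0.2500+0.0300+0.0600 = 0.3400 m
sum ≈ 0.0060+0.0013+0.1530+0.3400 ≈ 0.5002 m = S ✓

v_R_max = 1/10 m/s = 0.1000 m/s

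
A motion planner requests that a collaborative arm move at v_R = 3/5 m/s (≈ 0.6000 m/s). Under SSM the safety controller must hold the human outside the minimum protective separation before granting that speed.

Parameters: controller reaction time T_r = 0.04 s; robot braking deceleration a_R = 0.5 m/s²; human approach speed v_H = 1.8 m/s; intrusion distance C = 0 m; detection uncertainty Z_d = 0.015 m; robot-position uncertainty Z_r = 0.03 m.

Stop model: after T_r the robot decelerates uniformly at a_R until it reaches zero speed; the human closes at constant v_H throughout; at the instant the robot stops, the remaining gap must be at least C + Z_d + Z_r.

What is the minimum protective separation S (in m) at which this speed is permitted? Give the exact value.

S_min = 2661/1000 m = 2.6610 m

stop time T_s = (3/5)/(1/2) = 1.2000 s
robot covers v_R·T_r = 0.6000·0.0400 = 0.0240 m before braking
robot under decel: 0.6000²/(2·0.5000) = 0.3600 m
human closes 1.8000·1.2400 = 2.2320 m
margins: 0.0000+0.0150+0.0300 = 0.0450 m
S_min ≈ 0.0240+0.3600+2.2320+0.0450  ⇒  S_min = 2661/1000 m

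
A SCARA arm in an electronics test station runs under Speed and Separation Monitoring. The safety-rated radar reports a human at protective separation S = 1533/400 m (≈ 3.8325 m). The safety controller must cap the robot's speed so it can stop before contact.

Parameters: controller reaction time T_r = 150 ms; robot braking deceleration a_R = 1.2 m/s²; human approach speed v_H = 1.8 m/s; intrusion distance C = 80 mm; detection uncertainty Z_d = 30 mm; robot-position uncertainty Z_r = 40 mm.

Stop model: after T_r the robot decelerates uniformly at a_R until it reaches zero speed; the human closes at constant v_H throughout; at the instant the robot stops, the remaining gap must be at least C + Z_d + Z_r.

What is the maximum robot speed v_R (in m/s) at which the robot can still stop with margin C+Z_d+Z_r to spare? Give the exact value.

quadratic (5/12)·v² + (33/20)·v + (-273/80) = 0
  disc = (33/20)² − 4·(5/12)·(-273/80) = 841/100 ; √disc = 29/10
  v_R = (−(33/20) + 29/10) / (2·(5/12)) = 3/2 m/s
check:
braking lasts T_s = (3/2)/(6/5) = 1.2500 s
robot in T_r: 1.5000·0.1500 = 0.2250 m
robot covers 1.5000·1.2500 − ½·1.2000·1.2500² = 0.9375 m while stopping
human closes 1.8000·1.4000 = 2.5200 m
margins: 0.0800+0.0300+0.0400 = 0.1500 m
sum ≈ 0.2250+0.9375+2.5200+0.1500 ≈ 3.8325 m = S ✓

v_R_max = 3/2 m/s = 1.5000 m/s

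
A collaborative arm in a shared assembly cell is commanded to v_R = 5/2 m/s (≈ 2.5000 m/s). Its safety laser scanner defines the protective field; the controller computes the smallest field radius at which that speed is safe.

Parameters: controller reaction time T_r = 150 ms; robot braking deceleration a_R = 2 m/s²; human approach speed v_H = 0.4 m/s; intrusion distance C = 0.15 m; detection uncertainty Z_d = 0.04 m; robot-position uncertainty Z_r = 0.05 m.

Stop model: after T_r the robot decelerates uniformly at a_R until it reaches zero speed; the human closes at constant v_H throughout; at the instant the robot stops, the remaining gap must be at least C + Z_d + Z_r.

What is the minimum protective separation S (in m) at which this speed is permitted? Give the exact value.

T_s = v_R/a_R = (5/2)/2 = 1.2500 s
robot in T_r: 2.5000·0.1500 = 0.3750 m
robot covers 2.5000·1.2500 − ½·2.0000·1.2500² = 1.5625 m while stopping
person approaches 0.4000·(0.1500+1.2500) = 0.5600 m
residual clearance needed = 0.1500+0.0400+0.0500 = 0.2400 m
S_min ≈ 0.3750+1.5625+0.5600+0.2400  ⇒  S_min = 219/80 m

S_min = 219/80 m = 2.7375 m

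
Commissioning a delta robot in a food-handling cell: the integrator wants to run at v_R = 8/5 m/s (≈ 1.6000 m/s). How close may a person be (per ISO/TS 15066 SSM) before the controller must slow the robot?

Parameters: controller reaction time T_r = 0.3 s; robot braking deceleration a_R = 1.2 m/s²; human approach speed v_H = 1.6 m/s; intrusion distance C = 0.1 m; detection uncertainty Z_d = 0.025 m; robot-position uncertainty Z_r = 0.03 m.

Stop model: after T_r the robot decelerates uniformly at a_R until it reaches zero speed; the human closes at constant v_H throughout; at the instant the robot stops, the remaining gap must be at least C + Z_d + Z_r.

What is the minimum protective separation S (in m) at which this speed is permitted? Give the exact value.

S_min = 863/200 m = 4.3150 m

braking lasts T_s = (8/5)/(6/5) = 1.3333 s
robot in T_r: 1.6000·0.3000 = 0.4800 m
robot covers 1.6000·1.3333 − ½·1.2000·1.3333² = 1.0667 m while stopping
human closes 1.6000·1.6333 = 2.6133 m
C+Z_d+Z_r = 0.1000+0.0250+0.0300 = 0.1550 m
S_min ≈ 0.4800+1.0667+2.6133+0.1550  ⇒  S_min = 863/200 m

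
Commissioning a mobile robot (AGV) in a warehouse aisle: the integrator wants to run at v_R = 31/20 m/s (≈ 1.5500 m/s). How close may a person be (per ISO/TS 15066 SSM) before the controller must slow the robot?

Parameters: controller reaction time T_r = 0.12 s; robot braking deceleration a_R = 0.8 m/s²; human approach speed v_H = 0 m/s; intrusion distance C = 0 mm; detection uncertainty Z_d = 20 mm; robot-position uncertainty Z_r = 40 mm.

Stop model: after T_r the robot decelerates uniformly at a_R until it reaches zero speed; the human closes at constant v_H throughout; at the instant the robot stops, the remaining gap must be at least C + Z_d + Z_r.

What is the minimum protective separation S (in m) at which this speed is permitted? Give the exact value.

braking lasts T_s = (31/20)/(4/5) = 1.9375 s
robot in T_r: 1.5500·0.1200 = 0.1860 m
braking distance = 1.5500²/(2·0.8000) = 1.5016 m
human closes 0.0000·2.0575 = 0.0000 m
margins: 0.0000+0.0200+0.0400 = 0.0600 m
S_min ≈ 0.1860+1.5016+0.0000+0.0600  ⇒  S_min = 27961/16000 m

S_min = 27961/16000 m = 1.7476 m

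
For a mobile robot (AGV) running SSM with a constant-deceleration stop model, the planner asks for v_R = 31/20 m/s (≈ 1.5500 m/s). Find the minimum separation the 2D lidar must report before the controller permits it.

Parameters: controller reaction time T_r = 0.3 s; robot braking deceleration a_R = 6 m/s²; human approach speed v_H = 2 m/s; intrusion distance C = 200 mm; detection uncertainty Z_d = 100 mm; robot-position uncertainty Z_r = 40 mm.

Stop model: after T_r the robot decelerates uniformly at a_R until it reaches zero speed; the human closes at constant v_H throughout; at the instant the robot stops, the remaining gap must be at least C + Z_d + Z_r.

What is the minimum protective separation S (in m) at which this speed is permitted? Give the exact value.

stop time T_s = (31/20)/6 = 0.2583 s
reaction-phase robot travel = 1.5500·0.3000 = 0.4650 m
braking distance = 1.5500²/(2·6.0000) = 0.2002 m
human closes 2.0000·0.5583 = 1.1167 m
C+Z_d+Z_r = 0.2000+0.1000+0.0400 = 0.3400 m
S_min ≈ 0.4650+0.2002+1.1167+0.3400  ⇒  S_min = 679/320 m

S_min = 679/320 m = 2.1219 m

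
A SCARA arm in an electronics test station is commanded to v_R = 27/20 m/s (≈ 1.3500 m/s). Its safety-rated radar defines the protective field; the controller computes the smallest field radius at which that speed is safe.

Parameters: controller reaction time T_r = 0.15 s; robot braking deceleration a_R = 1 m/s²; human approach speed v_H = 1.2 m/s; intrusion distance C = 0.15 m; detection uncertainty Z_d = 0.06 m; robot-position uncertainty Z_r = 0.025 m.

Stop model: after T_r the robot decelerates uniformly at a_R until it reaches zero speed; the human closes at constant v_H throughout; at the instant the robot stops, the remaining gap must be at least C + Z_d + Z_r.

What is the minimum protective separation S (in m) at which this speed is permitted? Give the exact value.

T_s = v_R/a_R = (27/20)/1 = 1.3500 s
robot covers v_R·T_r = 1.3500·0.1500 = 0.2025 m before braking
robot under decel: 1.3500²/(2·1.0000) = 0.9113 m
human over T_r+T_s: 1.2000·(0.1500+1.3500) = 1.8000 m
C+Z_d+Z_r = 0.1500+0.0600+0.0250 = 0.2350 m
S_min ≈ 0.2025+0.9113+1.8000+0.2350  ⇒  S_min = 2519/800 m

S_min = 2519/800 m = 3.1488 m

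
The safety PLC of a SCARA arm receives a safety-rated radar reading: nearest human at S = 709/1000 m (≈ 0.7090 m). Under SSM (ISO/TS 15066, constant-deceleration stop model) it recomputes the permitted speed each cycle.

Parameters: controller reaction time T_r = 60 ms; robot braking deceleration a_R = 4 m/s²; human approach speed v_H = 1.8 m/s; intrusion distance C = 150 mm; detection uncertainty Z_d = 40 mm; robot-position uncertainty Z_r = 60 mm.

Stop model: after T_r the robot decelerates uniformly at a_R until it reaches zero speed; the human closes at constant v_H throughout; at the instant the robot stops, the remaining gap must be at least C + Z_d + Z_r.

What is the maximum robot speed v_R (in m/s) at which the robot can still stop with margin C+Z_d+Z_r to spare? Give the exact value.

collect terms ⇒ (1/8)·v_R² + (51/100)·v_R + (-351/1000) = 0
  disc = (51/100)² − 4·(1/8)·(-351/1000) = 1089/2500 ; √disc = 33/50
  v_R = (−(51/100) + 33/50) / (2·(1/8)) = 3/5 m/s
check:
T_s = v_R/a_R = (3/5)/4 = 0.1500 s
robot in T_r: 0.6000·0.0600 = 0.0360 m
robot under decel: 0.6000²/(2·4.0000) = 0.0450 m
human over T_r+T_s: 1.8000·(0.0600+0.1500) = 0.3780 m
residual clearance needed = 0.1500+0.0400+0.0600 = 0.2500 m
sum ≈ 0.0360+0.0450+0.3780+0.2500 ≈ 0.7090 m = S ✓

v_R_max = 3/5 m/s = 0.6000 m/s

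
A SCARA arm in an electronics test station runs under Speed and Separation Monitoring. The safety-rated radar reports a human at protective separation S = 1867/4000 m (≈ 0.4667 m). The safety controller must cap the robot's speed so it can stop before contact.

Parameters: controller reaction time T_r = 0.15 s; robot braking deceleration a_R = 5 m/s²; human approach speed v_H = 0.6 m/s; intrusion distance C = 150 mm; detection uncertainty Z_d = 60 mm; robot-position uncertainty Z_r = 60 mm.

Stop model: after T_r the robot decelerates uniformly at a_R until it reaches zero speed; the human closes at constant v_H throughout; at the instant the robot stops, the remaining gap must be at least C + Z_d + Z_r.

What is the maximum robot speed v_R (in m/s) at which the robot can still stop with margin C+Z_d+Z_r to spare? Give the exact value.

quadratic (1/10)·v² + (27/100)·v + (-427/4000) = 0
  disc = (27/100)² − 4·(1/10)·(-427/4000) = 289/2500 ; √disc = 17/50
  v_R = (−(27/100) + 17/50) / (2·(1/10)) = 7/20 m/s
check:
braking lasts T_s = (7/20)/5 = 0.0700 s
robot in T_r: 0.3500·0.1500 = 0.0525 m
robot covers 0.3500·0.0700 − ½·5.0000·0.0700² = 0.0123 m while stopping
human over T_r+T_s: 0.6000·(0.1500+0.0700) = 0.1320 m
margins: 0.1500+0.0600+0.0600 = 0.2700 m
sum ≈ 0.0525+0.0123+0.1320+0.2700 ≈ 0.4667 m = S ✓

v_R_max = 7/20 m/s = 0.3500 m/s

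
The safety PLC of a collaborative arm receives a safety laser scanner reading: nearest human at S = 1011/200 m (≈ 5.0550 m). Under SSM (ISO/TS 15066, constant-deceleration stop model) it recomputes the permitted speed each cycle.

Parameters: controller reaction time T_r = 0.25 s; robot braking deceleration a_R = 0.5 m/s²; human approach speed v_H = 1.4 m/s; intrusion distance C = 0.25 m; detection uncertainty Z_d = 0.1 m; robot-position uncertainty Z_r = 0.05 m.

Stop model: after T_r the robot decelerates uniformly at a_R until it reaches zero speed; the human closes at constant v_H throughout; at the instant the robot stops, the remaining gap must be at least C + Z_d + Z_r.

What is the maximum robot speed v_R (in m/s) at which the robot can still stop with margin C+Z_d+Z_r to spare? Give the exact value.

v_R_max = 21/20 m/s = 1.0500 m/s

collect terms ⇒ (1)·v_R² + (61/20)·v_R + (-861/200) = 0
  disc = (61/20)² − 4·(1)·(-861/200) = 10609/400 ; √disc = 103/20
  v_R = (−(61/20) + 103/20) / (2·(1)) = 21/20 m/s
check:
T_s = v_R/a_R = (21/20)/(1/2) = 2.1000 s
robot in T_r: 1.0500·0.2500 = 0.2625 m
robot covers 1.0500·2.1000 − ½·0.5000·2.1000² = 1.1025 m while stopping
human over T_r+T_s: 1.4000·(0.2500+2.1000) = 3.2900 m
C+Z_d+Z_r = 0.2500+0.1000+0.0500 = 0.4000 m
sum ≈ 0.2625+1.1025+3.2900+0.4000 ≈ 5.0550 m = S ✓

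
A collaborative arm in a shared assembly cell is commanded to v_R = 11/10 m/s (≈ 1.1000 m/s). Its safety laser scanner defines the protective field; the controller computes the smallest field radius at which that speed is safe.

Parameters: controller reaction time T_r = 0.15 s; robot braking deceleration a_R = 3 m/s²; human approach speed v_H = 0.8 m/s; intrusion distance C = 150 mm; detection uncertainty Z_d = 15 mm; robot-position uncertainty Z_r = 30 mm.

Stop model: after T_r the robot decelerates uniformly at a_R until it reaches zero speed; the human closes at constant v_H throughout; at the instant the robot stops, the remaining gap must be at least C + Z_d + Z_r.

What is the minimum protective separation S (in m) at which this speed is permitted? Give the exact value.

T_s = v_R/a_R = (11/10)/3 = 0.3667 s
robot covers v_R·T_r = 1.1000·0.1500 = 0.1650 m before braking
robot covers 1.1000·0.3667 − ½·3.0000·0.3667² = 0.2017 m while stopping
human over T_r+T_s: 0.8000·(0.1500+0.3667) = 0.4133 m
margins: 0.1500+0.0150+0.0300 = 0.1950 m
S_min ≈ 0.1650+0.2017+0.4133+0.1950  ⇒  S_min = 39/40 m

S_min = 39/40 m = 0.9750 m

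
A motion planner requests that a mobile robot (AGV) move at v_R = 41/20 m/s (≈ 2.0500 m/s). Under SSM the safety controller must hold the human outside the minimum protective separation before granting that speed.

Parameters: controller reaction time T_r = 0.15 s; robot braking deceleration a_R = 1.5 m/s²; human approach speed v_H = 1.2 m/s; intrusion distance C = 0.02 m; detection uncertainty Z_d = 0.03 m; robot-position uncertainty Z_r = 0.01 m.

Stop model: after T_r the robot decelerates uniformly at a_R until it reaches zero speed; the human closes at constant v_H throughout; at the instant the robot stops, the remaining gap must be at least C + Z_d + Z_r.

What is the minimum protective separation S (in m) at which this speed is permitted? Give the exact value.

T_s = v_R/a_R = (41/20)/(3/2) = 1.3667 s
reaction-phase robot travel = 2.0500·0.1500 = 0.3075 m
braking distance = 2.0500²/(2·1.5000) = 1.4008 m
human closes 1.2000·1.5167 = 1.8200 m
margins: 0.0200+0.0300+0.0100 = 0.0600 m
S_min ≈ 0.3075+1.4008+1.8200+0.0600  ⇒  S_min = 2153/600 m

S_min = 2153/600 m = 3.5883 m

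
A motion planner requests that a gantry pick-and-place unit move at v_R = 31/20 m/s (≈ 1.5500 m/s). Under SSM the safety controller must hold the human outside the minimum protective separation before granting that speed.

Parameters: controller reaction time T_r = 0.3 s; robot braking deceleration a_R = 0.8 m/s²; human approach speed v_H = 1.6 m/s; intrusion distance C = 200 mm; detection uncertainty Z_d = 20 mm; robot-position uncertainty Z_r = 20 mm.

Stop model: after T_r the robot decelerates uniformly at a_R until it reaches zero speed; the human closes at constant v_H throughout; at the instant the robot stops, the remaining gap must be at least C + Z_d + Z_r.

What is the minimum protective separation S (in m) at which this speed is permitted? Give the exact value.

S_min = 18517/3200 m = 5.7866 m

stop time T_s = (31/20)/(4/5) = 1.9375 s
robot covers v_R·T_r = 1.5500·0.3000 = 0.4650 m before braking
braking distance = 1.5500²/(2·0.8000) = 1.5016 m
human closes 1.6000·2.2375 = 3.5800 m
margins: 0.2000+0.0200+0.0200 = 0.2400 m
S_min ≈ 0.4650+1.5016+3.5800+0.2400  ⇒  S_min = 18517/3200 m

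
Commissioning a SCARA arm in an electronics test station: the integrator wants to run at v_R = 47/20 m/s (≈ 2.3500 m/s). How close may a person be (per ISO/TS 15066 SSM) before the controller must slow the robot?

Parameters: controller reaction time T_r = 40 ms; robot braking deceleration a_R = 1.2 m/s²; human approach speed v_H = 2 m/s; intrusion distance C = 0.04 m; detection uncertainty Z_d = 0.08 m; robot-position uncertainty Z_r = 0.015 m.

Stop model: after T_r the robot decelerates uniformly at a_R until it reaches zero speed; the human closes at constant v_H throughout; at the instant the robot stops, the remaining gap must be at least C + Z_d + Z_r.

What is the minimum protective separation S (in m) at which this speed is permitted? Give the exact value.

T_s = v_R/a_R = (47/20)/(6/5) = 1.9583 s
reaction-phase robot travel = 2.3500·0.0400 = 0.0940 m
robot covers 2.3500·1.9583 − ½·1.2000·1.9583² = 2.3010 m while stopping
person approaches 2.0000·(0.0400+1.9583) = 3.9967 m
residual clearance needed = 0.0400+0.0800+0.0150 = 0.1350 m
S_min ≈ 0.0940+2.3010+3.9967+0.1350  ⇒  S_min = 156641/24000 m

S_min = 156641/24000 m = 6.5267 m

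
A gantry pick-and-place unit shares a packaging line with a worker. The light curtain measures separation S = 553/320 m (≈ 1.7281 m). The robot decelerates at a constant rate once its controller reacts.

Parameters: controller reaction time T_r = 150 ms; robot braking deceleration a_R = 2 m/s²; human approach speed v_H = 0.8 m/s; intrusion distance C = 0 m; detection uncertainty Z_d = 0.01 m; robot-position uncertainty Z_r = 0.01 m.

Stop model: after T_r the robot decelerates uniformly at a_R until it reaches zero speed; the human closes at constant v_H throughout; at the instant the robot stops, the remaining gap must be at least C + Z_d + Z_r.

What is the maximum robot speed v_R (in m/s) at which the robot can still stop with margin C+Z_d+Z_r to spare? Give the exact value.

v_R_max = 33/20 m/s = 1.6500 m/s

quadratic (1/4)·v² + (11/20)·v + (-2541/1600) = 0
  disc = (11/20)² − 4·(1/4)·(-2541/1600) = 121/64 ; √disc = 11/8
  v_R = (−(11/20) + 11/8) / (2·(1/4)) = 33/20 m/s
check:
stop time T_s = (33/20)/2 = 0.8250 s
robot covers v_R·T_r = 1.6500·0.1500 = 0.2475 m before braking
robot under decel: 1.6500²/(2·2.0000) = 0.6806 m
person approaches 0.8000·(0.1500+0.8250) = 0.7800 m
margins: 0.0000+0.0100+0.0100 = 0.0200 m
sum ≈ 0.2475+0.6806+0.7800+0.0200 ≈ 1.7281 m = S ✓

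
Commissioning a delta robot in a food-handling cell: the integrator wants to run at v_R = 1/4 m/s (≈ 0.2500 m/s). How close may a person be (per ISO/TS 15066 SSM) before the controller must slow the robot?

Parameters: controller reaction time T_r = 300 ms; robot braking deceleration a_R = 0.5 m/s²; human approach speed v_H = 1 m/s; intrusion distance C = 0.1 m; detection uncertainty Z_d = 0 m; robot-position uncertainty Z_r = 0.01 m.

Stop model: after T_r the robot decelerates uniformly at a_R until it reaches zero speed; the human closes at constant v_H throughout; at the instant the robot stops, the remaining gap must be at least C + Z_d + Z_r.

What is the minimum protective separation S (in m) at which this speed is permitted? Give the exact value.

S_min = 419/400 m = 1.0475 m

T_s = v_R/a_R = (1/4)/(1/2) = 0.5000 s
robot covers v_R·T_r = 0.2500·0.3000 = 0.0750 m before braking
robot covers 0.2500·0.5000 − ½·0.5000·0.5000² = 0.0625 m while stopping
human over T_r+T_s: 1.0000·(0.3000+0.5000) = 0.8000 m
residual clearance needed = 0.1000+0.0000+0.0100 = 0.1100 m
S_min ≈ 0.0750+0.0625+0.8000+0.1100  ⇒  S_min = 419/400 m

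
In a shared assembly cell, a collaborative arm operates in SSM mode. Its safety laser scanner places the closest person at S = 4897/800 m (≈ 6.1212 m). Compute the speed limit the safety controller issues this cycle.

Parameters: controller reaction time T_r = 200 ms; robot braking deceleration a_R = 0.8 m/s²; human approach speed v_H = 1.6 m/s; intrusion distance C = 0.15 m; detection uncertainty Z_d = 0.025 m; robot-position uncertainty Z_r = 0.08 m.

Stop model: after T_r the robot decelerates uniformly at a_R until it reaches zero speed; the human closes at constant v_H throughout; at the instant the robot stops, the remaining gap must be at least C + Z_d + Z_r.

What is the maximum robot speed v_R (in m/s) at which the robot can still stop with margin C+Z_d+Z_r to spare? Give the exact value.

collect terms ⇒ (5/8)·v_R² + (11/5)·v_R + (-4437/800) = 0
  disc = (11/5)² − 4·(5/8)·(-4437/800) = 29929/1600 ; √disc = 173/40
  v_R = (−(11/5) + 173/40) / (2·(5/8)) = 17/10 m/s
check:
T_s = v_R/a_R = (17/10)/(4/5) = 2.1250 s
robot covers v_R·T_r = 1.7000·0.2000 = 0.3400 m before braking
robot covers 1.7000·2.1250 − ½·0.8000·2.1250² = 1.8062 m while stopping
human over T_r+T_s: 1.6000·(0.2000+2.1250) = 3.7200 m
margins: 0.1500+0.0250+0.0800 = 0.2550 m
sum ≈ 0.3400+1.8062+3.7200+0.2550 ≈ 6.1212 m = S ✓

v_R_max = 17/10 m/s = 1.7000 m/s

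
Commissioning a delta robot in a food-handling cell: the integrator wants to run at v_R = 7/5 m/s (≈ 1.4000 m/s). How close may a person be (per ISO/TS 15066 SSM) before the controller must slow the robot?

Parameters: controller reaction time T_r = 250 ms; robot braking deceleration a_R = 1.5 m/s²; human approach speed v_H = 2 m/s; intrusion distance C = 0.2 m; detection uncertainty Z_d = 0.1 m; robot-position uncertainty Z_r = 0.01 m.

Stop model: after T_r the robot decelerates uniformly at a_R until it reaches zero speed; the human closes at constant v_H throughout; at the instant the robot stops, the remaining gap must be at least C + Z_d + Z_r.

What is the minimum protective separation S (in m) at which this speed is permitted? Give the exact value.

S_min = 92/25 m = 3.6800 m

braking lasts T_s = (7/5)/(3/2) = 0.9333 s
reaction-phase robot travel = 1.4000·0.2500 = 0.3500 m
robot under decel: 1.4000²/(2·1.5000) = 0.6533 m
person approaches 2.0000·(0.2500+0.9333) = 2.3667 m
margins: 0.2000+0.1000+0.0100 = 0.3100 m
S_min ≈ 0.3500+0.6533+2.3667+0.3100  ⇒  S_min = 92/25 m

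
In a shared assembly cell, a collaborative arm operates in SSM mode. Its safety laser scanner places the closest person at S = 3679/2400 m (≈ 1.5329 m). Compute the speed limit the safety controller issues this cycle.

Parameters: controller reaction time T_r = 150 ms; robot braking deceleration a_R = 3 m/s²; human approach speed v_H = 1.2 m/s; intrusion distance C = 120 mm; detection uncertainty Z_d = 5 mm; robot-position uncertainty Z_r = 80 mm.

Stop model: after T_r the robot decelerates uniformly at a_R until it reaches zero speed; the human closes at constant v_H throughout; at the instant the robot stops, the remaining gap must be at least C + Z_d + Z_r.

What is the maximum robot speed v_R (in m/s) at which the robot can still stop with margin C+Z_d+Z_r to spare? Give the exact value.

collect terms ⇒ (1/6)·v_R² + (11/20)·v_R + (-551/480) = 0
  disc = (11/20)² − 4·(1/6)·(-551/480) = 961/900 ; √disc = 31/30
  v_R = (−(11/20) + 31/30) / (2·(1/6)) = 29/20 m/s
check:
stop time T_s = (29/20)/3 = 0.4833 s
robot covers v_R·T_r = 1.4500·0.1500 = 0.2175 m before braking
robot covers 1.4500·0.4833 − ½·3.0000·0.4833² = 0.3504 m while stopping
human closes 1.2000·0.6333 = 0.7600 m
C+Z_d+Z_r = 0.1200+0.0050+0.0800 = 0.2050 m
sum ≈ 0.2175+0.3504+0.7600+0.2050 ≈ 1.5329 m = S ✓

v_R_max = 29/20 m/s = 1.4500 m/s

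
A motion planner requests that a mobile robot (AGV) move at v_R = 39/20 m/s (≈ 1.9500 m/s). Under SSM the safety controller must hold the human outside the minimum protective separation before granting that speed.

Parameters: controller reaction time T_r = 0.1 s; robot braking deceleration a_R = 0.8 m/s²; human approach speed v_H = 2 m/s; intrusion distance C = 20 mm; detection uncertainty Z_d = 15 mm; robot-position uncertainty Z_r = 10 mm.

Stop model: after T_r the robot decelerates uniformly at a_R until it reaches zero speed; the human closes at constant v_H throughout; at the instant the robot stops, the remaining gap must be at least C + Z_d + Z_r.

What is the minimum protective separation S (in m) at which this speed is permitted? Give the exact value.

stop time T_s = (39/20)/(4/5) = 2.4375 s
robot in T_r: 1.9500·0.1000 = 0.1950 m
braking distance = 1.9500²/(2·0.8000) = 2.3766 m
human closes 2.0000·2.5375 = 5.0750 m
margins: 0.0200+0.0150+0.0100 = 0.0450 m
S_min ≈ 0.1950+2.3766+5.0750+0.0450  ⇒  S_min = 24613/3200 m

S_min = 24613/3200 m = 7.6916 m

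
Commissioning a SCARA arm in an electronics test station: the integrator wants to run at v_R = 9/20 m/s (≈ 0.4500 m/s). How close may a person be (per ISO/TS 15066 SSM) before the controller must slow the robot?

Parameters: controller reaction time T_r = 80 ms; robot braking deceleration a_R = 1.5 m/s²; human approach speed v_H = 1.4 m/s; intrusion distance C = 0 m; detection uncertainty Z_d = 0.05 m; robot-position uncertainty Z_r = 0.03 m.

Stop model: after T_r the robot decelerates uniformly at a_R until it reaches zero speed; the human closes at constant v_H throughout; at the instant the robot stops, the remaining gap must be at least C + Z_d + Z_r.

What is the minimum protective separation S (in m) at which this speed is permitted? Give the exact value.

S_min = 1431/2000 m = 0.7155 m

stop time T_s = (9/20)/(3/2) = 0.3000 s
robot covers v_R·T_r = 0.4500·0.0800 = 0.0360 m before braking
robot under decel: 0.4500²/(2·1.5000) = 0.0675 m
human over T_r+T_s: 1.4000·(0.0800+0.3000) = 0.5320 m
C+Z_d+Z_r = 0.0000+0.0500+0.0300 = 0.0800 m
S_min ≈ 0.0360+0.0675+0.5320+0.0800  ⇒  S_min = 1431/2000 m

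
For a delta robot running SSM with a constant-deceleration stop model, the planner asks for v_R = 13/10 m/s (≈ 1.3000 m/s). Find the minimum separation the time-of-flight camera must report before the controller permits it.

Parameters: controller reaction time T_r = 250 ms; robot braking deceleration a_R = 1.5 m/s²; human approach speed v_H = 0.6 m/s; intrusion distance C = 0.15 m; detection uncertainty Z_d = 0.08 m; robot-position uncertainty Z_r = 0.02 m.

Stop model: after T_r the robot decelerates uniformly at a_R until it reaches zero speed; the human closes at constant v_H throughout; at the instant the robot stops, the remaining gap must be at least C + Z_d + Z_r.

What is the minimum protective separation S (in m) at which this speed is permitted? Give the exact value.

stop time T_s = (13/10)/(3/2) = 0.8667 s
reaction-phase robot travel = 1.3000·0.2500 = 0.3250 m
robot under decel: 1.3000²/(2·1.5000) = 0.5633 m
human over T_r+T_s: 0.6000·(0.2500+0.8667) = 0.6700 m
margins: 0.1500+0.0800+0.0200 = 0.2500 m
S_min ≈ 0.3250+0.5633+0.6700+0.2500  ⇒  S_min = 217/120 m

S_min = 217/120 m = 1.8083 m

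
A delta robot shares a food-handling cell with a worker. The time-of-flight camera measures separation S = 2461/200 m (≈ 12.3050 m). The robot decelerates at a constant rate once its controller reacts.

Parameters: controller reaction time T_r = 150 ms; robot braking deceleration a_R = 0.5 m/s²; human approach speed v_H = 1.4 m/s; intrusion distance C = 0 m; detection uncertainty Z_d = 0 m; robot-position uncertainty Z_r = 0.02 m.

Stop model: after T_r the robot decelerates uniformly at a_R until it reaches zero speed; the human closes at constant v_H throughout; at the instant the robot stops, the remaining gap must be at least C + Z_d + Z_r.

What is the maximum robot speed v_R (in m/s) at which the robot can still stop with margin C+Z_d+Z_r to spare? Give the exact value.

v_R_max = 23/10 m/s = 2.3000 m/s

at the boundary: (1)·v² + (59/20)·v + (-483/40) = 0
  disc = (59/20)² − 4·(1)·(-483/40) = 22801/400 ; √disc = 151/20
  v_R = (−(59/20) + 151/20) / (2·(1)) = 23/10 m/s
check:
braking lasts T_s = (23/10)/(1/2) = 4.6000 s
robot covers v_R·T_r = 2.3000·0.1500 = 0.3450 m before braking
braking distance = 2.3000²/(2·0.5000) = 5.2900 m
human over T_r+T_s: 1.4000·(0.1500+4.6000) = 6.6500 m
C+Z_d+Z_r = 0.0000+0.0000+0.0200 = 0.0200 m
sum ≈ 0.3450+5.2900+6.6500+0.0200 ≈ 12.3050 m = S ✓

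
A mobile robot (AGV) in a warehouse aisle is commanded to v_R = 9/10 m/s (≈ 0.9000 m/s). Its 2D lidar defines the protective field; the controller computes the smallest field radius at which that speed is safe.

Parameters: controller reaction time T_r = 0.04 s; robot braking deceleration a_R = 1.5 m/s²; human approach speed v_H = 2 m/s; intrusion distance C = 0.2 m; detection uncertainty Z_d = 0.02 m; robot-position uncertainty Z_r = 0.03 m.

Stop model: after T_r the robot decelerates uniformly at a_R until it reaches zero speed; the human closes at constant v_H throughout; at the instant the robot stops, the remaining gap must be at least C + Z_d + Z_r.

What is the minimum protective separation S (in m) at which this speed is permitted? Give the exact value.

S_min = 459/250 m = 1.8360 m

braking lasts T_s = (9/10)/(3/2) = 0.6000 s
robot in T_r: 0.9000·0.0400 = 0.0360 m
braking distance = 0.9000²/(2·1.5000) = 0.2700 m
human over T_r+T_s: 2.0000·(0.0400+0.6000) = 1.2800 m
margins: 0.2000+0.0200+0.0300 = 0.2500 m
S_min ≈ 0.0360+0.2700+1.2800+0.2500  ⇒  S_min = 459/250 m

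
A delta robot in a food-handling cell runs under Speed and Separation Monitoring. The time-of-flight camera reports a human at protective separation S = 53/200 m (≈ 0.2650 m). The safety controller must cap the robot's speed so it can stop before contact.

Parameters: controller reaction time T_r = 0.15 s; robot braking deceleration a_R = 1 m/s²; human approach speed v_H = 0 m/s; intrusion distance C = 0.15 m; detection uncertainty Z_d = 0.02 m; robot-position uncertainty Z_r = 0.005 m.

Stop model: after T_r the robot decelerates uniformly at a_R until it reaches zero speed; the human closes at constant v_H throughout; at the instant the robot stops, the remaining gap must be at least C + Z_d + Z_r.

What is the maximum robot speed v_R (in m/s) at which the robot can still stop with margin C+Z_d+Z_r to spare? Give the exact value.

v_R_max = 3/10 m/s = 0.3000 m/s

collect terms ⇒ (1/2)·v_R² + (3/20)·v_R + (-9/100) = 0
  disc = (3/20)² − 4·(1/2)·(-9/100) = 81/400 ; √disc = 9/20
  v_R = (−(3/20) + 9/20) / (2·(1/2)) = 3/10 m/s
check:
T_s = v_R/a_R = (3/10)/1 = 0.3000 s
robot covers v_R·T_r = 0.3000·0.1500 = 0.0450 m before braking
braking distance = 0.3000²/(2·1.0000) = 0.0450 m
human closes 0.0000·0.4500 = 0.0000 m
residual clearance needed = 0.1500+0.0200+0.0050 = 0.1750 m
sum ≈ 0.0450+0.0450+0.0000+0.1750 ≈ 0.2650 m = S ✓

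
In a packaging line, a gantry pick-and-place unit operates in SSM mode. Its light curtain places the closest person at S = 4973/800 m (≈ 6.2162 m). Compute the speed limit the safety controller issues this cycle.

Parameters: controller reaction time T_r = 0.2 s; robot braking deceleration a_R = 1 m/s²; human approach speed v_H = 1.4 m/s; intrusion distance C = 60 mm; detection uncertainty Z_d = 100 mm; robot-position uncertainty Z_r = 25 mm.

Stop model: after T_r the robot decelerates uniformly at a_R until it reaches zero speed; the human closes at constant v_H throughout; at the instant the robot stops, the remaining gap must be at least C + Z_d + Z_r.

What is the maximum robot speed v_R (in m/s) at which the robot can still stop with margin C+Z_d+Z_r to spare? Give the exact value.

v_R_max = 43/20 m/s = 2.1500 m/s

at the boundary: (1/2)·v² + (8/5)·v + (-4601/800) = 0
  disc = (8/5)² − 4·(1/2)·(-4601/800) = 225/16 ; √disc = 15/4
  v_R = (−(8/5) + 15/4) / (2·(1/2)) = 43/20 m/s
check:
T_s = v_R/a_R = (43/20)/1 = 2.1500 s
robot in T_r: 2.1500·0.2000 = 0.4300 m
braking distance = 2.1500²/(2·1.0000) = 2.3112 m
human closes 1.4000·2.3500 = 3.2900 m
C+Z_d+Z_r = 0.0600+0.1000+0.0250 = 0.1850 m
sum ≈ 0.4300+2.3112+3.2900+0.1850 ≈ 6.2162 m = S ✓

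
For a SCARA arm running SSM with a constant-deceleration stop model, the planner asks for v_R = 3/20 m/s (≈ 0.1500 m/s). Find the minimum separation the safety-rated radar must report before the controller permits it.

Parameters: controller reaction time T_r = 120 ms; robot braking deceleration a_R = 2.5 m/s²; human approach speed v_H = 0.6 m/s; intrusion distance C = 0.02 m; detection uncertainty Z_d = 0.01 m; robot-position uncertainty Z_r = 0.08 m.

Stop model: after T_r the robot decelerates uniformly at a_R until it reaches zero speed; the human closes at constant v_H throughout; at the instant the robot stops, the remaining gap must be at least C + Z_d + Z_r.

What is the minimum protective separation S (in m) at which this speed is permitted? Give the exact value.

braking lasts T_s = (3/20)/(5/2) = 0.0600 s
robot covers v_R·T_r = 0.1500·0.1200 = 0.0180 m before braking
braking distance = 0.1500²/(2·2.5000) = 0.0045 m
human closes 0.6000·0.1800 = 0.1080 m
C+Z_d+Z_r = 0.0200+0.0100+0.0800 = 0.1100 m
S_min ≈ 0.0180+0.0045+0.1080+0.1100  ⇒  S_min = 481/2000 m

S_min = 481/2000 m = 0.2405 m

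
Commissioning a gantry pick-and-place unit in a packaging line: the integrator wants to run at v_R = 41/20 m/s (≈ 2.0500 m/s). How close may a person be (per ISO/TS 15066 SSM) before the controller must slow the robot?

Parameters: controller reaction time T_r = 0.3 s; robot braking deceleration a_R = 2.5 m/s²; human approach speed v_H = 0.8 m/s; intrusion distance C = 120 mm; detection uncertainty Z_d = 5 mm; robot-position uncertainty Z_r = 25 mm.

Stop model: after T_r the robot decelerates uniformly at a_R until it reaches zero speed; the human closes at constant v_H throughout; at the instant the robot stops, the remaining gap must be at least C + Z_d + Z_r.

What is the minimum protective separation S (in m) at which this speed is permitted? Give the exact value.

S_min = 5003/2000 m = 2.5015 m

braking lasts T_s = (41/20)/(5/2) = 0.8200 s
reaction-phase robot travel = 2.0500·0.3000 = 0.6150 m
braking distance = 2.0500²/(2·2.5000) = 0.8405 m
person approaches 0.8000·(0.3000+0.8200) = 0.8960 m
C+Z_d+Z_r = 0.1200+0.0050+0.0250 = 0.1500 m
S_min ≈ 0.6150+0.8405+0.8960+0.1500  ⇒  S_min = 5003/2000 m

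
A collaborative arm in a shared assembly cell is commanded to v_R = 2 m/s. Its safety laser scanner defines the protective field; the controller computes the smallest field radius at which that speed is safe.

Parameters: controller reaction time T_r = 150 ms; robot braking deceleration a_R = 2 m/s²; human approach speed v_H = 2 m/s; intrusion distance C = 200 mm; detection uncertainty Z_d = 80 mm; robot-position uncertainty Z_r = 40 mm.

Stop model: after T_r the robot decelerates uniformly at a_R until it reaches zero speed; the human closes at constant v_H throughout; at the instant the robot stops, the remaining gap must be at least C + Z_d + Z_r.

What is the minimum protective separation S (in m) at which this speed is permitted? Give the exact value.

T_s = v_R/a_R = 2/2 = 1.0000 s
reaction-phase robot travel = 2.0000·0.1500 = 0.3000 m
robot covers 2.0000·1.0000 − ½·2.0000·1.0000² = 1.0000 m while stopping
human over T_r+T_s: 2.0000·(0.1500+1.0000) = 2.3000 m
C+Z_d+Z_r = 0.2000+0.0800+0.0400 = 0.3200 m
S_min ≈ 0.3000+1.0000+2.3000+0.3200  ⇒  S_min = 98/25 m

S_min = 98/25 m = 3.9200 m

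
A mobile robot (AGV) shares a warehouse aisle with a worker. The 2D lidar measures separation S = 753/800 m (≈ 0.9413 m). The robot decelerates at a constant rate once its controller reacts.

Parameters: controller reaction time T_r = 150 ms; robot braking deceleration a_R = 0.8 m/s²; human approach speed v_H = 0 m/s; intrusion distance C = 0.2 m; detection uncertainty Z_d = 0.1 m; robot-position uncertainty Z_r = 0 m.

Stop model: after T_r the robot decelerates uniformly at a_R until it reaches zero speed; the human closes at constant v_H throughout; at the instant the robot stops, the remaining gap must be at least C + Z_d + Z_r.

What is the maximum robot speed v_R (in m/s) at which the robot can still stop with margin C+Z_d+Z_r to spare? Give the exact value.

collect terms ⇒ (5/8)·v_R² + (3/20)·v_R + (-513/800) = 0
  disc = (3/20)² − 4·(5/8)·(-513/800) = 2601/1600 ; √disc = 51/40
  v_R = (−(3/20) + 51/40) / (2·(5/8)) = 9/10 m/s
check:
stop time T_s = (9/10)/(4/5) = 1.1250 s
robot in T_r: 0.9000·0.1500 = 0.1350 m
robot under decel: 0.9000²/(2·0.8000) = 0.5062 m
person approaches 0.0000·(0.1500+1.1250) = 0.0000 m
margins: 0.2000+0.1000+0.0000 = 0.3000 m
sum ≈ 0.1350+0.5062+0.0000+0.3000 ≈ 0.9413 m = S ✓

v_R_max = 9/10 m/s = 0.9000 m/s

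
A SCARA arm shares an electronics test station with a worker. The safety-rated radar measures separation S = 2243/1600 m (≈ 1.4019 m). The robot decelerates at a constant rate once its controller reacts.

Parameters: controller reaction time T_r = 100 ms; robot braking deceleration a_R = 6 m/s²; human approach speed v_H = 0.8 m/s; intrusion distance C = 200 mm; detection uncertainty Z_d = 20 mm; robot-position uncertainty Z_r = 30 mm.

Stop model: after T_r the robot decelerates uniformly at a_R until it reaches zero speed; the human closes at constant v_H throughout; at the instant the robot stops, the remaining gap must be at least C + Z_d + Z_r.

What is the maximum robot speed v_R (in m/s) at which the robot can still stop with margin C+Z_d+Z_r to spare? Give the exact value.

v_R_max = 49/20 m/s = 2.4500 m/s

quadratic (1/12)·v² + (7/30)·v + (-343/320) = 0
  disc = (7/30)² − 4·(1/12)·(-343/320) = 5929/14400 ; √disc = 77/120
  v_R = (−(7/30) + 77/120) / (2·(1/12)) = 49/20 m/s
check:
braking lasts T_s = (49/20)/6 = 0.4083 s
reaction-phase robot travel = 2.4500·0.1000 = 0.2450 m
robot under decel: 2.4500²/(2·6.0000) = 0.5002 m
human closes 0.8000·0.5083 = 0.4067 m
C+Z_d+Z_r = 0.2000+0.0200+0.0300 = 0.2500 m
sum ≈ 0.2450+0.5002+0.4067+0.2500 ≈ 1.4019 m = S ✓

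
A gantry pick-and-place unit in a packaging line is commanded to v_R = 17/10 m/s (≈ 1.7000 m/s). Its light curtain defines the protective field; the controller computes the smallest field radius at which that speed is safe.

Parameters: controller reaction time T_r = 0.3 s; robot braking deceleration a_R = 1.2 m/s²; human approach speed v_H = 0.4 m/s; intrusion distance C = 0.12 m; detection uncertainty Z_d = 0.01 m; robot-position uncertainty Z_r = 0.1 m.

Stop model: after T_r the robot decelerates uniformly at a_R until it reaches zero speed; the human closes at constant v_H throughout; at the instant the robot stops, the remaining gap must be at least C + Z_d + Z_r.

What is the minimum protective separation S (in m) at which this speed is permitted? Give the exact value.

S_min = 3157/1200 m = 2.6308 m

T_s = v_R/a_R = (17/10)/(6/5) = 1.4167 s
robot covers v_R·T_r = 1.7000·0.3000 = 0.5100 m before braking
braking distance = 1.7000²/(2·1.2000) = 1.2042 m
person approaches 0.4000·(0.3000+1.4167) = 0.6867 m
C+Z_d+Z_r = 0.1200+0.0100+0.1000 = 0.2300 m
S_min ≈ 0.5100+1.2042+0.6867+0.2300  ⇒  S_min = 3157/1200 m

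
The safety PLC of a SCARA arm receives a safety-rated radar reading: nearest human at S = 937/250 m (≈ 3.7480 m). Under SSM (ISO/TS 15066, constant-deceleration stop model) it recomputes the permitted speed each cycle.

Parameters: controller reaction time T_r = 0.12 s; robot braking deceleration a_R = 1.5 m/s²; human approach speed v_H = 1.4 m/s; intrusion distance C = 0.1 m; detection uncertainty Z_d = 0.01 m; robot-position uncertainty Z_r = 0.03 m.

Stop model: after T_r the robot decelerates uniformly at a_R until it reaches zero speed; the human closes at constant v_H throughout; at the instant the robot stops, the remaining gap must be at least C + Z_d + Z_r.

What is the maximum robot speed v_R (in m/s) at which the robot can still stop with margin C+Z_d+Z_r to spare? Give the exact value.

v_R_max = 2 m/s = 2.0000 m/s

at the boundary: (1/3)·v² + (79/75)·v + (-86/25) = 0
  disc = (79/75)² − 4·(1/3)·(-86/25) = 32041/5625 ; √disc = 179/75
  v_R = (−(79/75) + 179/75) / (2·(1/3)) = 2 m/s
check:
stop time T_s = 2/(3/2) = 1.3333 s
robot in T_r: 2.0000·0.1200 = 0.2400 m
braking distance = 2.0000²/(2·1.5000) = 1.3333 m
human over T_r+T_s: 1.4000·(0.1200+1.3333) = 2.0347 m
margins: 0.1000+0.0100+0.0300 = 0.1400 m
sum ≈ 0.2400+1.3333+2.0347+0.1400 ≈ 3.7480 m = S ✓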